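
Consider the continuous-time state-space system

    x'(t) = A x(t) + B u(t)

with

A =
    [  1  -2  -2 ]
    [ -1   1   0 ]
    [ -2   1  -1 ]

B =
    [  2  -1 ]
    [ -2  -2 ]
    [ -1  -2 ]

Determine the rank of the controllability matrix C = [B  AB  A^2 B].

AB = [[8, 7], [-4, -1], [-5, 2]]
A^2B = [[26, 5], [-12, -8], [-15, -17]]
Controllability matrix C = [B  AB  A^2B] = [[2, -1, 8, 7, 26, 5], [-2, -2, -4, -1, -12, -8], [-1, -2, -5, 2, -15, -17]]
Take the 3×3 submatrix of C formed by columns 1, 2, 3: [[2, -1, 8], [-2, -2, -4], [-1, -2, -5]]. Its determinant is 2·((-2)·(-5) - (-4)·(-2)) - (-1)·((-2)·(-5) - (-4)·(-1)) + 8·((-2)·(-2) - (-2)·(-1)) = 2·2 - (-1)·6 + 8·2 = 26 ≠ 0.
So rank(C) ≥ 3; since C has 3 rows, rank(C) = 3.
rank(C) = 3 = n, so the pair (A, B) is completely controllable.

3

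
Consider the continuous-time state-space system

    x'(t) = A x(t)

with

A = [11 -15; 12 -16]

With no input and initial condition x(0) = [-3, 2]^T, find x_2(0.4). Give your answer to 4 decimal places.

det(sI - A) = s^2 - (tr A)s + det A, with tr A = 11 + (-16) = -5 and det A = 11·(-16) - (-15)·12 = -176 - (-180) = 4.
So p(s) = det(sI - A) = s^2 + 5s + 4.
Factor s^2 + 5s + 4: two numbers with sum -5 and product 4 are -1 and -4, so s^2 + 5s + 4 = (s + 1)(s + 4).
Hence p(s) = (s + 1) (s + 4), with roots -4, -1.
The eigenvalues -4, -1 are distinct and real, so A is diagonalisable and x(t) = e^{At} x(0) = V diag(e^{λ_i t}) V^{-1} x(0), where the columns of V are the eigenvectors.
λ = -4: A - (-4)I = [[15, -15], [12, -12]]. Row 1 gives 15·v1 + (-15)·v2 = 0, so take v_1 = [-1, -1]^T.
λ = -1: A - (-1)I = [[12, -15], [12, -15]]. Row 1 gives 12·v1 + (-15)·v2 = 0, so take v_2 = [5, 4]^T.
V = [v_1 v_2] = [[-1, 5], [-1, 4]] has det V = 1, so V^{-1} = adj(V)/det V = [[4, -5], [1, -1]].
Modal coordinates z(0) = V^{-1} x(0): 4·(-3) + (-5)·2 = -22; 1·(-3) + (-1)·2 = -5; so z(0) = [-22, -5]^T.
x_2(t) = Σ_i (v_i)_2 · z_i(0) · e^{λ_i t} (row 2 of V times the modal terms).
x_2(0.4) = (-1)·(-22)·e^{-4·0.4} + 4·(-5)·e^{-1·0.4} = 22·0.201897 + (-20)·0.670320 = -8.9647.

-8.9647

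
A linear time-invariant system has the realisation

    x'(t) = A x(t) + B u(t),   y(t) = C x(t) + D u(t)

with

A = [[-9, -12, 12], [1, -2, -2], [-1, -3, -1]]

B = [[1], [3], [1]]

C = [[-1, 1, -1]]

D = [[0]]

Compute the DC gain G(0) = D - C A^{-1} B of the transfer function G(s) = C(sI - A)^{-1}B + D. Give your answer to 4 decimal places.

3.0000

G(0) = C(-A)^{-1}B + D = -C A^{-1} B + D.
det A = -60, so A^{-1} = (1/-60)·adj(A) = [[1/15, 4/5, -4/5], [-1/20, -7/20, 1/10], [1/12, 1/4, -1/2]]
A^{-1} B = [5/3, -1, 1/3]^T
C A^{-1} B = -3
G(0) = D - C A^{-1} B = 0 - (-3) = 3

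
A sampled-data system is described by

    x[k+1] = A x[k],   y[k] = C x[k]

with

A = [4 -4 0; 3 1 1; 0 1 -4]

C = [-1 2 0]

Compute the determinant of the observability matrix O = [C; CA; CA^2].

124

CA = [[2, 6, 2]]
CA^2 = [[26, 0, -2]]
Observability matrix O = [C; CA; CA^2] = [[-1, 2, 0], [2, 6, 2], [26, 0, -2]]
Expanding along the first row, det(O) = (-1)·(6·(-2) - 2·0) - 2·(2·(-2) - 2·26) + 0·(2·0 - 6·26) = (-1)·(-12) - 2·(-56) + 0·(-156) = 124
Since det(O) ≠ 0, rank(O) = 3 and the system is completely observable.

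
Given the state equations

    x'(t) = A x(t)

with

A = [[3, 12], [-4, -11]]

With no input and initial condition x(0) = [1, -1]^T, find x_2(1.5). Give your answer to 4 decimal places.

0.0100

det(sI - A) = s^2 - (tr A)s + det A, with tr A = 3 + (-11) = -8 and det A = 3·(-11) - 12·(-4) = -33 - (-48) = 15.
So p(s) = det(sI - A) = s^2 + 8s + 15.
Factor s^2 + 8s + 15: two numbers with sum -8 and product 15 are -3 and -5, so s^2 + 8s + 15 = (s + 3)(s + 5).
Hence p(s) = (s + 3) (s + 5), with roots -5, -3.
The eigenvalues -5, -3 are distinct and real, so A is diagonalisable and x(t) = e^{At} x(0) = V diag(e^{λ_i t}) V^{-1} x(0), where the columns of V are the eigenvectors.
λ = -5: A - (-5)I = [[8, 12], [-4, -6]]. Row 1 gives 8·v1 + 12·v2 = 0, so take v_1 = [-3, 2]^T.
λ = -3: A - (-3)I = [[6, 12], [-4, -8]]. Row 1 gives 6·v1 + 12·v2 = 0, so take v_2 = [-2, 1]^T.
V = [v_1 v_2] = [[-3, -2], [2, 1]] has det V = 1, so V^{-1} = adj(V)/det V = [[1, 2], [-2, -3]].
Modal coordinates z(0) = V^{-1} x(0): 1·1 + 2·(-1) = -1; (-2)·1 + (-3)·(-1) = 1; so z(0) = [-1, 1]^T.
x_2(t) = Σ_i (v_i)_2 · z_i(0) · e^{λ_i t} (row 2 of V times the modal terms).
x_2(1.5) = 2·(-1)·e^{-5·1.5} + 1·1·e^{-3·1.5} = (-2)·0.000553 + 1·0.011109 = 0.0100.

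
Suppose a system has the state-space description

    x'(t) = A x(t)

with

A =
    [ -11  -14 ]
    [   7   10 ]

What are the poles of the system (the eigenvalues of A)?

det(sI - A) = s^2 - (tr A)s + det A, with tr A = (-11) + 10 = -1 and det A = (-11)·10 - (-14)·7 = -110 - (-98) = -12.
So p(s) = det(sI - A) = s^2 + s - 12.
Factor s^2 + s - 12: two numbers with sum -1 and product -12 are 3 and -4, so s^2 + s - 12 = (s - 3)(s + 4).
Hence p(s) = (s - 3) (s + 4), with roots -4, 3.
At least one eigenvalue has non-negative real part, so the system is not asymptotically stable.

-4, 3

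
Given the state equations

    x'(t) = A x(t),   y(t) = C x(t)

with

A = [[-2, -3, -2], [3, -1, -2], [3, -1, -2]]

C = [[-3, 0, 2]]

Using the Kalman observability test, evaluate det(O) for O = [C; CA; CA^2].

-510

CA = [[12, 7, 2]]
CA^2 = [[3, -45, -42]]
Observability matrix O = [C; CA; CA^2] = [[-3, 0, 2], [12, 7, 2], [3, -45, -42]]
Expanding along the first row, det(O) = (-3)·(7·(-42) - 2·(-45)) - 0·(12·(-42) - 2·3) + 2·(12·(-45) - 7·3) = (-3)·(-204) - 0·(-510) + 2·(-561) = -510
Since det(O) ≠ 0, rank(O) = 3 and the system is completely observable.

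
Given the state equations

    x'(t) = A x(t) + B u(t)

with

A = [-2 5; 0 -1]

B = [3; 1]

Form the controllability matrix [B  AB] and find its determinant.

-2

AB = [[-1], [-1]]
Controllability matrix C = [B  AB] = [[3, -1], [1, -1]]
det(C) = 3·(-1) - (-1)·1 = -3 - (-1) = -2
Since det(C) ≠ 0, rank(C) = 2 and the system is completely controllable.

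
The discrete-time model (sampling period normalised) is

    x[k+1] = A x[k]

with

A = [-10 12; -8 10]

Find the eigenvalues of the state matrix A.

-2, 2

det(zI - A) = z^2 - (tr A)z + det A, with tr A = (-10) + 10 = 0 and det A = (-10)·10 - 12·(-8) = -100 - (-96) = -4.
So p(z) = det(zI - A) = z^2 - 4.
Factor z^2 - 4: two numbers with sum 0 and product -4 are 2 and -2, so z^2 - 4 = (z - 2)(z + 2).
Hence p(z) = (z - 2) (z + 2), with roots -2, 2.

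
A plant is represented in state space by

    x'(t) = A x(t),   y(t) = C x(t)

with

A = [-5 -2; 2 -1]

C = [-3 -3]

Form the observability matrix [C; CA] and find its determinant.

0

CA = [[9, 9]]
Observability matrix O = [C; CA] = [[-3, -3], [9, 9]]
det(O) = (-3)·9 - (-3)·9 = -27 - (-27) = 0
Since det(O) = 0, rank(O) < 2 and the system is not completely observable.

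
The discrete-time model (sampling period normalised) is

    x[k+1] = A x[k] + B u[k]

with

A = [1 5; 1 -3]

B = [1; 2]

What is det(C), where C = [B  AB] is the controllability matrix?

-27

AB = [[11], [-5]]
Controllability matrix C = [B  AB] = [[1, 11], [2, -5]]
det(C) = 1·(-5) - 11·2 = -5 - 22 = -27
Since det(C) ≠ 0, rank(C) = 2 and the system is completely controllable.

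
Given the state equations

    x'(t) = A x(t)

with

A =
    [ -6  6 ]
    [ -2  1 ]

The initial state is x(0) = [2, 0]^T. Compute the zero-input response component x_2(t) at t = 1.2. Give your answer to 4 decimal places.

-0.2536

det(sI - A) = s^2 - (tr A)s + det A, with tr A = (-6) + 1 = -5 and det A = (-6)·1 - 6·(-2) = -6 - (-12) = 6.
So p(s) = det(sI - A) = s^2 + 5s + 6.
Factor s^2 + 5s + 6: two numbers with sum -5 and product 6 are -2 and -3, so s^2 + 5s + 6 = (s + 2)(s + 3).
Hence p(s) = (s + 2) (s + 3), with roots -3, -2.
The eigenvalues -3, -2 are distinct and real, so A is diagonalisable and x(t) = e^{At} x(0) = V diag(e^{λ_i t}) V^{-1} x(0), where the columns of V are the eigenvectors.
λ = -3: A - (-3)I = [[-3, 6], [-2, 4]]. Row 1 gives (-3)·v1 + 6·v2 = 0, so take v_1 = [2, 1]^T.
λ = -2: A - (-2)I = [[-4, 6], [-2, 3]]. Row 1 gives (-4)·v1 + 6·v2 = 0, so take v_2 = [-3, -2]^T.
V = [v_1 v_2] = [[2, -3], [1, -2]] has det V = -1, so V^{-1} = adj(V)/det V = [[2, -3], [1, -2]].
Modal coordinates z(0) = V^{-1} x(0): 2·2 + (-3)·0 = 4; 1·2 + (-2)·0 = 2; so z(0) = [4, 2]^T.
x_2(t) = Σ_i (v_i)_2 · z_i(0) · e^{λ_i t} (row 2 of V times the modal terms).
x_2(1.2) = 1·4·e^{-3·1.2} + (-2)·2·e^{-2·1.2} = 4·0.027324 + (-4)·0.090718 = -0.2536.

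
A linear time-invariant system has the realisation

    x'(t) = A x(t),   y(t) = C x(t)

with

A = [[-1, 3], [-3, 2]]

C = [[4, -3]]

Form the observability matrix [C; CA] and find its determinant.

39

CA = [[5, 6]]
Observability matrix O = [C; CA] = [[4, -3], [5, 6]]
det(O) = 4·6 - (-3)·5 = 24 - (-15) = 39
Since det(O) ≠ 0, rank(O) = 2 and the system is completely observable.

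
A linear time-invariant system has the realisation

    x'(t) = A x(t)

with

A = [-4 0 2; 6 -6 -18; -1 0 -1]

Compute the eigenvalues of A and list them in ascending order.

det(sI - A) = s^3 - (tr A)s^2 + (M11 + M22 + M33)s - det A, where Mii is the 2×2 principal minor of A obtained by deleting row i and column i.
tr A = (-4) + (-6) + (-1) = -11; M11 = (-6)·(-1) - (-18)·0 = 6 - 0 = 6; M22 = (-4)·(-1) - 2·(-1) = 4 - (-2) = 6; M33 = (-4)·(-6) - 0·6 = 24 - 0 = 24; sum of minors = 36.
det A = (-4)·((-6)·(-1) - (-18)·0) - 0·(6·(-1) - (-18)·(-1)) + 2·(6·0 - (-6)·(-1)) = (-4)·6 - 0·(-24) + 2·(-6) = -36.
So p(s) = det(sI - A) = s^3 + 11s^2 + 36s + 36.
Rational-root test: any integer root divides 36. Testing small divisors, s = -2 works: p(-2) = -8 + 44 + (-72) + 36 = 0, so (s + 2) is a factor.
Dividing, p(s) = (s + 2)(s^2 + 9s + 18).
Factor s^2 + 9s + 18: two numbers with sum -9 and product 18 are -3 and -6, so s^2 + 9s + 18 = (s + 3)(s + 6).
Hence p(s) = (s + 2) (s + 3) (s + 6), with roots -6, -3, -2.
All eigenvalues have negative real part, so the system is asymptotically stable.

-6, -3, -2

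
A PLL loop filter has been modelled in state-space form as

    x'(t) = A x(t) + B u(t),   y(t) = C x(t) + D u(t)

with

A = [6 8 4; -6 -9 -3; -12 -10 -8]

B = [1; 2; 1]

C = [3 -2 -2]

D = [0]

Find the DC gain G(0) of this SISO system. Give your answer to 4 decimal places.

16.5000

G(0) = C(-A)^{-1}B + D = -C A^{-1} B + D.
det A = -36, so A^{-1} = (1/-36)·adj(A) = [[-7/6, -2/3, -1/3], [1/3, 0, 1/6], [4/3, 1, 1/6]]
A^{-1} B = [-17/6, 1/2, 7/2]^T
C A^{-1} B = -33/2
G(0) = D - C A^{-1} B = 0 - (-33/2) = 33/2 ≈ 16.5000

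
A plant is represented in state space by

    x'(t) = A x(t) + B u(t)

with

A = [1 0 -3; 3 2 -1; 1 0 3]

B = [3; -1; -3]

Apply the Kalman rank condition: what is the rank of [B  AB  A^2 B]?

AB = [[12], [10], [-6]]
A^2B = [[30], [62], [-6]]
Controllability matrix C = [B  AB  A^2B] = [[3, 12, 30], [-1, 10, 62], [-3, -6, -6]]
det(C) = 3·(10·(-6) - 62·(-6)) - 12·((-1)·(-6) - 62·(-3)) + 30·((-1)·(-6) - 10·(-3)) = 3·312 - 12·192 + 30·36 = -288 ≠ 0, so rank(C) = 3.
rank(C) = 3 = n, so the pair (A, B) is completely controllable.

3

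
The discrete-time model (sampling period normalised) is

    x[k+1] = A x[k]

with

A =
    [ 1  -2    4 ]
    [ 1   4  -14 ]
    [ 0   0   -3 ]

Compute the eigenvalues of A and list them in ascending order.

det(zI - A) = z^3 - (tr A)z^2 + (M11 + M22 + M33)z - det A, where Mii is the 2×2 principal minor of A obtained by deleting row i and column i.
tr A = 1 + 4 + (-3) = 2; M11 = 4·(-3) - (-14)·0 = -12 - 0 = -12; M22 = 1·(-3) - 4·0 = -3 - 0 = -3; M33 = 1·4 - (-2)·1 = 4 - (-2) = 6; sum of minors = -9.
det A = 1·(4·(-3) - (-14)·0) - (-2)·(1·(-3) - (-14)·0) + 4·(1·0 - 4·0) = 1·(-12) - (-2)·(-3) + 4·0 = -18.
So p(z) = det(zI - A) = z^3 - 2z^2 - 9z + 18.
Rational-root test: any integer root divides 18. Testing small divisors, z = 2 works: p(2) = 8 + (-8) + (-18) + 18 = 0, so (z - 2) is a factor.
Dividing, p(z) = (z - 2)(z^2 - 9).
Factor z^2 - 9: two numbers with sum 0 and product -9 are 3 and -3, so z^2 - 9 = (z - 3)(z + 3).
Hence p(z) = (z - 3) (z - 2) (z + 3), with roots -3, 2, 3.

-3, 2, 3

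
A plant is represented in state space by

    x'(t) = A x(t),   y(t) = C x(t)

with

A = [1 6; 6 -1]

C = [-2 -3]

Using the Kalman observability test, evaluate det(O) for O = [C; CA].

CA = [[-20, -9]]
Observability matrix O = [C; CA] = [[-2, -3], [-20, -9]]
det(O) = (-2)·(-9) - (-3)·(-20) = 18 - 60 = -42
Since det(O) ≠ 0, rank(O) = 2 and the system is completely observable.

-42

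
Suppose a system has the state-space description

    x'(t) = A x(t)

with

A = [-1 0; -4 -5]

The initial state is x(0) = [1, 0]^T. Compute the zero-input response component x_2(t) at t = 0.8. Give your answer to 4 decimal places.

det(sI - A) = s^2 - (tr A)s + det A, with tr A = (-1) + (-5) = -6 and det A = (-1)·(-5) - 0·(-4) = 5 - 0 = 5.
So p(s) = det(sI - A) = s^2 + 6s + 5.
Factor s^2 + 6s + 5: two numbers with sum -6 and product 5 are -1 and -5, so s^2 + 6s + 5 = (s + 1)(s + 5).
Hence p(s) = (s + 1) (s + 5), with roots -5, -1.
The eigenvalues -5, -1 are distinct and real, so A is diagonalisable and x(t) = e^{At} x(0) = V diag(e^{λ_i t}) V^{-1} x(0), where the columns of V are the eigenvectors.
λ = -5: A - (-5)I = [[4, 0], [-4, 0]]. Row 1 gives 4·v1 + 0·v2 = 0, so take v_1 = [0, 1]^T.
λ = -1: A - (-1)I = [[0, 0], [-4, -4]]. Row 2 gives (-4)·v1 + (-4)·v2 = 0, so take v_2 = [1, -1]^T.
V = [v_1 v_2] = [[0, 1], [1, -1]] has det V = -1, so V^{-1} = adj(V)/det V = [[1, 1], [1, 0]].
Modal coordinates z(0) = V^{-1} x(0): 1·1 + 1·0 = 1; 1·1 + 0·0 = 1; so z(0) = [1, 1]^T.
x_2(t) = Σ_i (v_i)_2 · z_i(0) · e^{λ_i t} (row 2 of V times the modal terms).
x_2(0.8) = 1·1·e^{-5·0.8} + (-1)·1·e^{-1·0.8} = 1·0.018316 + (-1)·0.449329 = -0.4310.

-0.4310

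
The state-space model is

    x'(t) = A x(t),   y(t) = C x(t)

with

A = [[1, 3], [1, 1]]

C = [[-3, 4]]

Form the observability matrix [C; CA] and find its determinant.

CA = [[1, -5]]
Observability matrix O = [C; CA] = [[-3, 4], [1, -5]]
det(O) = (-3)·(-5) - 4·1 = 15 - 4 = 11
Since det(O) ≠ 0, rank(O) = 2 and the system is completely observable.

11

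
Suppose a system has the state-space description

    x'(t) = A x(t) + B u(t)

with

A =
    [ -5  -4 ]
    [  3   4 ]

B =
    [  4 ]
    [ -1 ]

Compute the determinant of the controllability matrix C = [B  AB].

AB = [[-16], [8]]
Controllability matrix C = [B  AB] = [[4, -16], [-1, 8]]
det(C) = 4·8 - (-16)·(-1) = 32 - 16 = 16
Since det(C) ≠ 0, rank(C) = 2 and the system is completely controllable.

16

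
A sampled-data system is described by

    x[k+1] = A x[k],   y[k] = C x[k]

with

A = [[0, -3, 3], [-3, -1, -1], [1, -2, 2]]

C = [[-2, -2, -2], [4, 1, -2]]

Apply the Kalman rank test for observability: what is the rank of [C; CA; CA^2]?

CA = [[4, 12, -8], [-5, -9, 7]]
CA^2 = [[-44, -8, -16], [34, 10, 8]]
Observability matrix O = [C; CA; CA^2] = [[-2, -2, -2], [4, 1, -2], [4, 12, -8], [-5, -9, 7], [-44, -8, -16], [34, 10, 8]]
Take the 3×3 submatrix of O formed by rows 1, 2, 3: [[-2, -2, -2], [4, 1, -2], [4, 12, -8]]. Its determinant is (-2)·(1·(-8) - (-2)·12) - (-2)·(4·(-8) - (-2)·4) + (-2)·(4·12 - 1·4) = (-2)·16 - (-2)·(-24) + (-2)·44 = -168 ≠ 0.
So rank(O) ≥ 3; since O has 3 columns, rank(O) = 3.
rank(O) = 3 = n, so the pair (A, C) is completely observable.

3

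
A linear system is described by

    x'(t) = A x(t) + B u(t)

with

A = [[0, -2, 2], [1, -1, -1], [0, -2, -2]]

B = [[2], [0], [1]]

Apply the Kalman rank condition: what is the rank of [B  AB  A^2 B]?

3

AB = [[2], [1], [-2]]
A^2B = [[-6], [3], [2]]
Controllability matrix C = [B  AB  A^2B] = [[2, 2, -6], [0, 1, 3], [1, -2, 2]]
det(C) = 2·(1·2 - 3·(-2)) - 2·(0·2 - 3·1) + (-6)·(0·(-2) - 1·1) = 2·8 - 2·(-3) + (-6)·(-1) = 28 ≠ 0, so rank(C) = 3.
rank(C) = 3 = n, so the pair (A, B) is completely controllable.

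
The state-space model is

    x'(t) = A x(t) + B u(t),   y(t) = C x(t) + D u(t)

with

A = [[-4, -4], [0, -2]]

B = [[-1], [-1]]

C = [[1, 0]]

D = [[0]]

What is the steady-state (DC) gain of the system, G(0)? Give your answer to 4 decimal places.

0.2500

G(0) = C(-A)^{-1}B + D = -C A^{-1} B + D.
det A = 8, so A^{-1} = (1/8)·adj(A) = [[-1/4, 1/2], [0, -1/2]]
A^{-1} B = [-1/4, 1/2]^T
C A^{-1} B = -1/4
G(0) = D - C A^{-1} B = 0 - (-1/4) = 1/4 ≈ 0.2500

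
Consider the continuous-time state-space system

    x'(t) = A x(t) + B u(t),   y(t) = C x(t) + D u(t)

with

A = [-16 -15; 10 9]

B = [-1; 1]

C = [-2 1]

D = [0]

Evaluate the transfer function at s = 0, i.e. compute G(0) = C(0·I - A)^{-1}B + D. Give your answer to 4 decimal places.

G(0) = C(-A)^{-1}B + D = -C A^{-1} B + D.
det A = 6, so A^{-1} = (1/6)·adj(A) = [[3/2, 5/2], [-5/3, -8/3]]
A^{-1} B = [1, -1]^T
C A^{-1} B = -3
G(0) = D - C A^{-1} B = 0 - (-3) = 3

3.0000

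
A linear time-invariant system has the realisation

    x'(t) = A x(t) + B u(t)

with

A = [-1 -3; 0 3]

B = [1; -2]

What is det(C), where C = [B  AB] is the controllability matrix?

AB = [[5], [-6]]
Controllability matrix C = [B  AB] = [[1, 5], [-2, -6]]
det(C) = 1·(-6) - 5·(-2) = -6 - (-10) = 4
Since det(C) ≠ 0, rank(C) = 2 and the system is completely controllable.

4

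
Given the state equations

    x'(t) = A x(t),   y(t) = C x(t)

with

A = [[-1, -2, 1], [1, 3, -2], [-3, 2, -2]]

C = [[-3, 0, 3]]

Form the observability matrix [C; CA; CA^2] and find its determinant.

-2538

CA = [[-6, 12, -9]]
CA^2 = [[45, 30, -12]]
Observability matrix O = [C; CA; CA^2] = [[-3, 0, 3], [-6, 12, -9], [45, 30, -12]]
Expanding along the first row, det(O) = (-3)·(12·(-12) - (-9)·30) - 0·((-6)·(-12) - (-9)·45) + 3·((-6)·30 - 12·45) = (-3)·126 - 0·477 + 3·(-720) = -2538
Since det(O) ≠ 0, rank(O) = 3 and the system is completely observable.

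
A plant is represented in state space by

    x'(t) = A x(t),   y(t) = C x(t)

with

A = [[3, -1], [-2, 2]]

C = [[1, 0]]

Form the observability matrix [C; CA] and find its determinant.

-1

CA = [[3, -1]]
Observability matrix O = [C; CA] = [[1, 0], [3, -1]]
det(O) = 1·(-1) - 0·3 = -1 - 0 = -1
Since det(O) ≠ 0, rank(O) = 2 and the system is completely observable.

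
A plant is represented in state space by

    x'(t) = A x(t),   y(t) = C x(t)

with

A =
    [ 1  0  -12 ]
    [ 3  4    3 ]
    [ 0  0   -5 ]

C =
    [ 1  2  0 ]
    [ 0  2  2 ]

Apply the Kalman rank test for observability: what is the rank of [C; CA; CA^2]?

2

CA = [[7, 8, -6], [6, 8, -4]]
CA^2 = [[31, 32, -30], [30, 32, -28]]
Observability matrix O = [C; CA; CA^2] = [[1, 2, 0], [0, 2, 2], [7, 8, -6], [6, 8, -4], [31, 32, -30], [30, 32, -28]]
The columns c1, c2, c3 of O are linearly dependent: 2·c1 - c2 + c3 = 0 (check each entry), so rank(O) ≤ 2.
The 2×2 minor from rows 1, 2, columns 1, 2 is 1·2 - 2·0 = 2 - 0 = 2 ≠ 0, so rank(O) = 2.
rank(O) = 2 < n = 3, so the pair (A, C) is not completely observable.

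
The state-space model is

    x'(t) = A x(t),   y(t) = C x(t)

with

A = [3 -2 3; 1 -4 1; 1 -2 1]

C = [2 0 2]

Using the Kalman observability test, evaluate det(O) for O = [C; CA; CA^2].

0

CA = [[8, -8, 8]]
CA^2 = [[24, 0, 24]]
Observability matrix O = [C; CA; CA^2] = [[2, 0, 2], [8, -8, 8], [24, 0, 24]]
Expanding along the first row, det(O) = 2·((-8)·24 - 8·0) - 0·(8·24 - 8·24) + 2·(8·0 - (-8)·24) = 2·(-192) - 0·0 + 2·192 = 0
Since det(O) = 0, rank(O) < 3 and the system is not completely observable.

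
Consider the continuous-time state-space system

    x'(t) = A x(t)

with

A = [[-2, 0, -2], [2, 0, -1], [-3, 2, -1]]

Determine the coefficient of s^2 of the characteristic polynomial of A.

3

Expand det(sI - A) for the 3×3 matrix.
p(s) = s^3 + 3s^2 - 2s + 12.
(Check: constant term = det(-A) = (-1)^3 det A = 12; coefficient of s^2 = -tr A = 3.)
The coefficient of s^2 is 3.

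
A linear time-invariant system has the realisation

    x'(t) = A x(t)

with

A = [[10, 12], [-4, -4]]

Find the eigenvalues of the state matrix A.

2, 4

det(sI - A) = s^2 - (tr A)s + det A, with tr A = 10 + (-4) = 6 and det A = 10·(-4) - 12·(-4) = -40 - (-48) = 8.
So p(s) = det(sI - A) = s^2 - 6s + 8.
Factor s^2 - 6s + 8: two numbers with sum 6 and product 8 are 4 and 2, so s^2 - 6s + 8 = (s - 4)(s - 2).
Hence p(s) = (s - 4) (s - 2), with roots 2, 4.
At least one eigenvalue has non-negative real part, so the system is not asymptotically stable.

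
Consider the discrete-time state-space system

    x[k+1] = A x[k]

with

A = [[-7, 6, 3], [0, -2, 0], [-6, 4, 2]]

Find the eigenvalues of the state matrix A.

-4, -2, -1

det(zI - A) = z^3 - (tr A)z^2 + (M11 + M22 + M33)z - det A, where Mii is the 2×2 principal minor of A obtained by deleting row i and column i.
tr A = (-7) + (-2) + 2 = -7; M11 = (-2)·2 - 0·4 = -4 - 0 = -4; M22 = (-7)·2 - 3·(-6) = -14 - (-18) = 4; M33 = (-7)·(-2) - 6·0 = 14 - 0 = 14; sum of minors = 14.
det A = (-7)·((-2)·2 - 0·4) - 6·(0·2 - 0·(-6)) + 3·(0·4 - (-2)·(-6)) = (-7)·(-4) - 6·0 + 3·(-12) = -8.
So p(z) = det(zI - A) = z^3 + 7z^2 + 14z + 8.
Rational-root test: any integer root divides 8. Testing small divisors, z = -1 works: p(-1) = -1 + 7 + (-14) + 8 = 0, so (z + 1) is a factor.
Dividing, p(z) = (z + 1)(z^2 + 6z + 8).
Factor z^2 + 6z + 8: two numbers with sum -6 and product 8 are -2 and -4, so z^2 + 6z + 8 = (z + 2)(z + 4).
Hence p(z) = (z + 1) (z + 2) (z + 4), with roots -4, -2, -1.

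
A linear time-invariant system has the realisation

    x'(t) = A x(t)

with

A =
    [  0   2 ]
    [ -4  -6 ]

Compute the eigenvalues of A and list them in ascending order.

-4, -2

det(sI - A) = s^2 - (tr A)s + det A, with tr A = 0 + (-6) = -6 and det A = 0·(-6) - 2·(-4) = 0 - (-8) = 8.
So p(s) = det(sI - A) = s^2 + 6s + 8.
Factor s^2 + 6s + 8: two numbers with sum -6 and product 8 are -2 and -4, so s^2 + 6s + 8 = (s + 2)(s + 4).
Hence p(s) = (s + 2) (s + 4), with roots -4, -2.
All eigenvalues have negative real part, so the system is asymptotically stable.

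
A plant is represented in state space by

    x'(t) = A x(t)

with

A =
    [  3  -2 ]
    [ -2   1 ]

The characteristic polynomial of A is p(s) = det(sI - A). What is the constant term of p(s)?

-1

For a 2×2 matrix, det(sI - A) = s^2 - (tr A)s + det A.
tr A = 4, det A = -1.
So p(s) = s^2 - 4s - 1.
The constant term is -1.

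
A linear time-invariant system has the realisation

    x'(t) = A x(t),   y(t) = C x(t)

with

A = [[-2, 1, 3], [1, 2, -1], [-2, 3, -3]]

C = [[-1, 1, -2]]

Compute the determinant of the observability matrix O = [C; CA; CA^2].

CA = [[7, -5, 2]]
CA^2 = [[-23, 3, 20]]
Observability matrix O = [C; CA; CA^2] = [[-1, 1, -2], [7, -5, 2], [-23, 3, 20]]
Expanding along the first row, det(O) = (-1)·((-5)·20 - 2·3) - 1·(7·20 - 2·(-23)) + (-2)·(7·3 - (-5)·(-23)) = (-1)·(-106) - 1·186 + (-2)·(-94) = 108
Since det(O) ≠ 0, rank(O) = 3 and the system is completely observable.

108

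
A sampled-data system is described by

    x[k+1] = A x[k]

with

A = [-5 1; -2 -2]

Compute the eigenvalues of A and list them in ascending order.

det(zI - A) = z^2 - (tr A)z + det A, with tr A = (-5) + (-2) = -7 and det A = (-5)·(-2) - 1·(-2) = 10 - (-2) = 12.
So p(z) = det(zI - A) = z^2 + 7z + 12.
Factor z^2 + 7z + 12: two numbers with sum -7 and product 12 are -3 and -4, so z^2 + 7z + 12 = (z + 3)(z + 4).
Hence p(z) = (z + 3) (z + 4), with roots -4, -3.

-4, -3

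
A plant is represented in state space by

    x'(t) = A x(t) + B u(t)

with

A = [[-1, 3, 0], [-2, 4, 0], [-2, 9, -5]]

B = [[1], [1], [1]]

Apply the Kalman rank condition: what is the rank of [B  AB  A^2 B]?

AB = [[2], [2], [2]]
A^2B = [[4], [4], [4]]
Controllability matrix C = [B  AB  A^2B] = [[1, 2, 4], [1, 2, 4], [1, 2, 4]]
Every column of C is a scalar multiple of column 1 = [1, 1, 1] (multipliers 1, 2, 4), so the columns span a one-dimensional space.
C ≠ 0, hence rank(C) = 1.
rank(C) = 1 < n = 3, so the pair (A, B) is not completely controllable.

1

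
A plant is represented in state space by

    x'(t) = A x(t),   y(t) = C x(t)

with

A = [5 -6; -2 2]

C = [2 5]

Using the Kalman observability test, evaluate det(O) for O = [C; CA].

CA = [[0, -2]]
Observability matrix O = [C; CA] = [[2, 5], [0, -2]]
det(O) = 2·(-2) - 5·0 = -4 - 0 = -4
Since det(O) ≠ 0, rank(O) = 2 and the system is completely observable.

-4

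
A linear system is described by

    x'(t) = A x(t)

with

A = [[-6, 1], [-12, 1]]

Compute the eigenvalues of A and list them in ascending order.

det(sI - A) = s^2 - (tr A)s + det A, with tr A = (-6) + 1 = -5 and det A = (-6)·1 - 1·(-12) = -6 - (-12) = 6.
So p(s) = det(sI - A) = s^2 + 5s + 6.
Factor s^2 + 5s + 6: two numbers with sum -5 and product 6 are -2 and -3, so s^2 + 5s + 6 = (s + 2)(s + 3).
Hence p(s) = (s + 2) (s + 3), with roots -3, -2.
All eigenvalues have negative real part, so the system is asymptotically stable.

-3, -2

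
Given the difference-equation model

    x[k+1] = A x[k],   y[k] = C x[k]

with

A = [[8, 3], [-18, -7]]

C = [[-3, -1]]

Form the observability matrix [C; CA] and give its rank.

1

CA = [[-6, -2]]
Observability matrix O = [C; CA] = [[-3, -1], [-6, -2]]
Every row of O is a scalar multiple of row 1 = [-3, -1] (multipliers 1, 2), so the rows span a one-dimensional space.
O ≠ 0, hence rank(O) = 1.
rank(O) = 1 < n = 2, so the pair (A, C) is not completely observable.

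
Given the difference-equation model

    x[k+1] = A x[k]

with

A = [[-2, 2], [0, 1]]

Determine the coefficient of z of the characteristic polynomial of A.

1

For a 2×2 matrix, det(zI - A) = z^2 - (tr A)z + det A.
tr A = -1, det A = -2.
So p(z) = z^2 + z - 2.
The coefficient of z is 1.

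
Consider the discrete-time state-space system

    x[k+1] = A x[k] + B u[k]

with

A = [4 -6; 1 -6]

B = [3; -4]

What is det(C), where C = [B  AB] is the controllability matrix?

225

AB = [[36], [27]]
Controllability matrix C = [B  AB] = [[3, 36], [-4, 27]]
det(C) = 3·27 - 36·(-4) = 81 - (-144) = 225
Since det(C) ≠ 0, rank(C) = 2 and the system is completely controllable.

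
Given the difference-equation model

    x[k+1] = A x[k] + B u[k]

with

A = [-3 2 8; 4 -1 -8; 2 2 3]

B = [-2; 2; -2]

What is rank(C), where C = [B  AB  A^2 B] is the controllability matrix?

AB = [[-6], [6], [-6]]
A^2B = [[-18], [18], [-18]]
Controllability matrix C = [B  AB  A^2B] = [[-2, -6, -18], [2, 6, 18], [-2, -6, -18]]
Every column of C is a scalar multiple of column 1 = [-2, 2, -2] (multipliers 1, 3, 9), so the columns span a one-dimensional space.
C ≠ 0, hence rank(C) = 1.
rank(C) = 1 < n = 3, so the pair (A, B) is not completely controllable.

1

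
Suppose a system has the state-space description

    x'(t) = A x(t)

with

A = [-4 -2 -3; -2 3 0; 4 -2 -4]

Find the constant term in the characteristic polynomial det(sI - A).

-88

Expand det(sI - A) for the 3×3 matrix.
p(s) = s^3 + 5s^2 - 88.
(Check: constant term = det(-A) = (-1)^3 det A = -88; coefficient of s^2 = -tr A = 5.)
The constant term is -88.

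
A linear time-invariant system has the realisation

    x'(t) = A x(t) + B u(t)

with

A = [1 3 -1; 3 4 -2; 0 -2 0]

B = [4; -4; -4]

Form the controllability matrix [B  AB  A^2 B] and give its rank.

3

AB = [[-4], [4], [8]]
A^2B = [[0], [-12], [-8]]
Controllability matrix C = [B  AB  A^2B] = [[4, -4, 0], [-4, 4, -12], [-4, 8, -8]]
det(C) = 4·(4·(-8) - (-12)·8) - (-4)·((-4)·(-8) - (-12)·(-4)) + 0·((-4)·8 - 4·(-4)) = 4·64 - (-4)·(-16) + 0·(-16) = 192 ≠ 0, so rank(C) = 3.
rank(C) = 3 = n, so the pair (A, B) is completely controllable.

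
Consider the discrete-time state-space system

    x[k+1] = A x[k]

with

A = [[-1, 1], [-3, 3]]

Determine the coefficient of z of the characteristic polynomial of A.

-2

For a 2×2 matrix, det(zI - A) = z^2 - (tr A)z + det A.
tr A = 2, det A = 0.
So p(z) = z^2 - 2z.
The coefficient of z is -2.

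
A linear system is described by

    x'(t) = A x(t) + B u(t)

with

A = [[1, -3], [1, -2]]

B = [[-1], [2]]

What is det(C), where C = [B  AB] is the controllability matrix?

AB = [[-7], [-5]]
Controllability matrix C = [B  AB] = [[-1, -7], [2, -5]]
det(C) = (-1)·(-5) - (-7)·2 = 5 - (-14) = 19
Since det(C) ≠ 0, rank(C) = 2 and the system is completely controllable.

19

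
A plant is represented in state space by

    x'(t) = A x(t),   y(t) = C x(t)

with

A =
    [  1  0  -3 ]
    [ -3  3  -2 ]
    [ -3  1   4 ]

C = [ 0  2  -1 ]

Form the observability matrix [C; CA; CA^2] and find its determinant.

-243

CA = [[-3, 5, -8]]
CA^2 = [[6, 7, -33]]
Observability matrix O = [C; CA; CA^2] = [[0, 2, -1], [-3, 5, -8], [6, 7, -33]]
Expanding along the first row, det(O) = 0·(5·(-33) - (-8)·7) - 2·((-3)·(-33) - (-8)·6) + (-1)·((-3)·7 - 5·6) = 0·(-109) - 2·147 + (-1)·(-51) = -243
Since det(O) ≠ 0, rank(O) = 3 and the system is completely observable.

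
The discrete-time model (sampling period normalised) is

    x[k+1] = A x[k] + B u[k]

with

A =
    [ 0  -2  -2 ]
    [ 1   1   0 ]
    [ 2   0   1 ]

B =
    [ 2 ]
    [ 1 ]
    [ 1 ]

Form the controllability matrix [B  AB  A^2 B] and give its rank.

AB = [[-4], [3], [5]]
A^2B = [[-16], [-1], [-3]]
Controllability matrix C = [B  AB  A^2B] = [[2, -4, -16], [1, 3, -1], [1, 5, -3]]
det(C) = 2·(3·(-3) - (-1)·5) - (-4)·(1·(-3) - (-1)·1) + (-16)·(1·5 - 3·1) = 2·(-4) - (-4)·(-2) + (-16)·2 = -48 ≠ 0, so rank(C) = 3.
rank(C) = 3 = n, so the pair (A, B) is completely controllable.

3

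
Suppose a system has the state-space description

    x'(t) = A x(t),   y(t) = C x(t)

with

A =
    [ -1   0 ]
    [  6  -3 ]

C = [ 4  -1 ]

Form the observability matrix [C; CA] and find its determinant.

2

CA = [[-10, 3]]
Observability matrix O = [C; CA] = [[4, -1], [-10, 3]]
det(O) = 4·3 - (-1)·(-10) = 12 - 10 = 2
Since det(O) ≠ 0, rank(O) = 2 and the system is completely observable.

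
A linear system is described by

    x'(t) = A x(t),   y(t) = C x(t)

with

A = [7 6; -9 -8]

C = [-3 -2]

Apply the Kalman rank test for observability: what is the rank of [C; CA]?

1

CA = [[-3, -2]]
Observability matrix O = [C; CA] = [[-3, -2], [-3, -2]]
Every row of O is a scalar multiple of row 1 = [-3, -2] (multipliers 1, 1), so the rows span a one-dimensional space.
O ≠ 0, hence rank(O) = 1.
rank(O) = 1 < n = 2, so the pair (A, C) is not completely observable.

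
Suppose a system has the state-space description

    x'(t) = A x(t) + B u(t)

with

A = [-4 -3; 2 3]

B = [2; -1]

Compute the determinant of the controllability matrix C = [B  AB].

-3

AB = [[-5], [1]]
Controllability matrix C = [B  AB] = [[2, -5], [-1, 1]]
det(C) = 2·1 - (-5)·(-1) = 2 - 5 = -3
Since det(C) ≠ 0, rank(C) = 2 and the system is completely controllable.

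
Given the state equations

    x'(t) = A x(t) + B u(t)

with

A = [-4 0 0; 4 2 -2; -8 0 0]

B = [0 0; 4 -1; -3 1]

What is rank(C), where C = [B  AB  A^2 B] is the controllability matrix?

AB = [[0, 0], [14, -4], [0, 0]]
A^2B = [[0, 0], [28, -8], [0, 0]]
Controllability matrix C = [B  AB  A^2B] = [[0, 0, 0, 0, 0, 0], [4, -1, 14, -4, 28, -8], [-3, 1, 0, 0, 0, 0]]
Row 1 of C is identically zero, so rank(C) ≤ 2.
The 2×2 minor from rows 2, 3, columns 1, 2 is 4·1 - (-1)·(-3) = 4 - 3 = 1 ≠ 0, so rank(C) = 2.
rank(C) = 2 < n = 3, so the pair (A, B) is not completely controllable.

2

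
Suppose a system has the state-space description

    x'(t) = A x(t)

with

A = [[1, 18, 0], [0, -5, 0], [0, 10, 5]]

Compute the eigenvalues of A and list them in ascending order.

-5, 1, 5

det(sI - A) = s^3 - (tr A)s^2 + (M11 + M22 + M33)s - det A, where Mii is the 2×2 principal minor of A obtained by deleting row i and column i.
tr A = 1 + (-5) + 5 = 1; M11 = (-5)·5 - 0·10 = -25 - 0 = -25; M22 = 1·5 - 0·0 = 5 - 0 = 5; M33 = 1·(-5) - 18·0 = -5 - 0 = -5; sum of minors = -25.
det A = 1·((-5)·5 - 0·10) - 18·(0·5 - 0·0) + 0·(0·10 - (-5)·0) = 1·(-25) - 18·0 + 0·0 = -25.
So p(s) = det(sI - A) = s^3 - s^2 - 25s + 25.
Rational-root test: any integer root divides 25. Testing small divisors, s = 1 works: p(1) = 1 + (-1) + (-25) + 25 = 0, so (s - 1) is a factor.
Dividing, p(s) = (s - 1)(s^2 - 25).
Factor s^2 - 25: two numbers with sum 0 and product -25 are 5 and -5, so s^2 - 25 = (s - 5)(s + 5).
Hence p(s) = (s - 5) (s - 1) (s + 5), with roots -5, 1, 5.
At least one eigenvalue has non-negative real part, so the system is not asymptotically stable.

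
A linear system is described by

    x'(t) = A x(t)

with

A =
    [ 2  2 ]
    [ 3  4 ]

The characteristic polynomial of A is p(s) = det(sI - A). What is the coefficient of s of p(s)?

-6

For a 2×2 matrix, det(sI - A) = s^2 - (tr A)s + det A.
tr A = 6, det A = 2.
So p(s) = s^2 - 6s + 2.
The coefficient of s is -6.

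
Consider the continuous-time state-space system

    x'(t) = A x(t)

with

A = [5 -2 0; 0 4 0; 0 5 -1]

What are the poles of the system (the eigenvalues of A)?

det(sI - A) = s^3 - (tr A)s^2 + (M11 + M22 + M33)s - det A, where Mii is the 2×2 principal minor of A obtained by deleting row i and column i.
tr A = 5 + 4 + (-1) = 8; M11 = 4·(-1) - 0·5 = -4 - 0 = -4; M22 = 5·(-1) - 0·0 = -5 - 0 = -5; M33 = 5·4 - (-2)·0 = 20 - 0 = 20; sum of minors = 11.
det A = 5·(4·(-1) - 0·5) - (-2)·(0·(-1) - 0·0) + 0·(0·5 - 4·0) = 5·(-4) - (-2)·0 + 0·0 = -20.
So p(s) = det(sI - A) = s^3 - 8s^2 + 11s + 20.
Rational-root test: any integer root divides 20. Testing small divisors, s = -1 works: p(-1) = -1 + (-8) + (-11) + 20 = 0, so (s + 1) is a factor.
Dividing, p(s) = (s + 1)(s^2 - 9s + 20).
Factor s^2 - 9s + 20: two numbers with sum 9 and product 20 are 5 and 4, so s^2 - 9s + 20 = (s - 5)(s - 4).
Hence p(s) = (s - 5) (s - 4) (s + 1), with roots -1, 4, 5.
At least one eigenvalue has non-negative real part, so the system is not asymptotically stable.

-1, 4, 5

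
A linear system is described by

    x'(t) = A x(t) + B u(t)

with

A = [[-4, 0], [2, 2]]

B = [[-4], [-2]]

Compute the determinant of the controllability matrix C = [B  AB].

80

AB = [[16], [-12]]
Controllability matrix C = [B  AB] = [[-4, 16], [-2, -12]]
det(C) = (-4)·(-12) - 16·(-2) = 48 - (-32) = 80
Since det(C) ≠ 0, rank(C) = 2 and the system is completely controllable.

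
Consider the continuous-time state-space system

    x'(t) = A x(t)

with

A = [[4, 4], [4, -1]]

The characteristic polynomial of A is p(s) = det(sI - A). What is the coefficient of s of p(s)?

-3

For a 2×2 matrix, det(sI - A) = s^2 - (tr A)s + det A.
tr A = 3, det A = -20.
So p(s) = s^2 - 3s - 20.
The coefficient of s is -3.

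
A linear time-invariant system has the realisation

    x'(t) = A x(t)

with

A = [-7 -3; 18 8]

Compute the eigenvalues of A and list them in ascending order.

det(sI - A) = s^2 - (tr A)s + det A, with tr A = (-7) + 8 = 1 and det A = (-7)·8 - (-3)·18 = -56 - (-54) = -2.
So p(s) = det(sI - A) = s^2 - s - 2.
Factor s^2 - s - 2: two numbers with sum 1 and product -2 are 2 and -1, so s^2 - s - 2 = (s - 2)(s + 1).
Hence p(s) = (s - 2) (s + 1), with roots -1, 2.
At least one eigenvalue has non-negative real part, so the system is not asymptotically stable.

-1, 2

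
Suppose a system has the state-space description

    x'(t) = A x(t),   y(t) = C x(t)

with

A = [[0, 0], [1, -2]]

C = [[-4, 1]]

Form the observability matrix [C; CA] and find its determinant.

CA = [[1, -2]]
Observability matrix O = [C; CA] = [[-4, 1], [1, -2]]
det(O) = (-4)·(-2) - 1·1 = 8 - 1 = 7
Since det(O) ≠ 0, rank(O) = 2 and the system is completely observable.

7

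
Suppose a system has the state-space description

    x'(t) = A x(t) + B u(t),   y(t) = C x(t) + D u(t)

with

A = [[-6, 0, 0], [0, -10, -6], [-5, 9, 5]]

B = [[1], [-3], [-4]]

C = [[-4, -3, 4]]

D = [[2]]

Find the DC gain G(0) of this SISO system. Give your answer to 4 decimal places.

-107.0000

G(0) = C(-A)^{-1}B + D = -C A^{-1} B + D.
det A = -24, so A^{-1} = (1/-24)·adj(A) = [[-1/6, 0, 0], [-5/4, 5/4, 3/2], [25/12, -9/4, -5/2]]
A^{-1} B = [-1/6, -11, 113/6]^T
C A^{-1} B = 109
G(0) = D - C A^{-1} B = 2 - (109) = -107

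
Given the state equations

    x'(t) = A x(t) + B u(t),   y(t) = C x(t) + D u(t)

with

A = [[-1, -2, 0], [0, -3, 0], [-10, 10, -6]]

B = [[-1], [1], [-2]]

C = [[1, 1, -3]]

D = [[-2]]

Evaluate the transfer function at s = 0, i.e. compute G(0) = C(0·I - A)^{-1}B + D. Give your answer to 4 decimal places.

G(0) = C(-A)^{-1}B + D = -C A^{-1} B + D.
det A = -18, so A^{-1} = (1/-18)·adj(A) = [[-1, 2/3, 0], [0, -1/3, 0], [5/3, -5/3, -1/6]]
A^{-1} B = [5/3, -1/3, -3]^T
C A^{-1} B = 31/3
G(0) = D - C A^{-1} B = -2 - (31/3) = -37/3 ≈ -12.3333

-12.3333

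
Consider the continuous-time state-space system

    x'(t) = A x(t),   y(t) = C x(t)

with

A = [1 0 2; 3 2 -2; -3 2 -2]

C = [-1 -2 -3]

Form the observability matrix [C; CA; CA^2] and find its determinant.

CA = [[2, -10, 8]]
CA^2 = [[-52, -4, 8]]
Observability matrix O = [C; CA; CA^2] = [[-1, -2, -3], [2, -10, 8], [-52, -4, 8]]
Expanding along the first row, det(O) = (-1)·((-10)·8 - 8·(-4)) - (-2)·(2·8 - 8·(-52)) + (-3)·(2·(-4) - (-10)·(-52)) = (-1)·(-48) - (-2)·432 + (-3)·(-528) = 2496
Since det(O) ≠ 0, rank(O) = 3 and the system is completely observable.

2496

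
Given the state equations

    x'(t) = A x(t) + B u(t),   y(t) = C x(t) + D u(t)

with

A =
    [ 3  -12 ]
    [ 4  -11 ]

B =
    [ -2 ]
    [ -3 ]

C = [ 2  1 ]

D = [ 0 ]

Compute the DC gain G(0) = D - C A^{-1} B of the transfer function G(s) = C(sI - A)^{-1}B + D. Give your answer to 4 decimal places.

1.9333

G(0) = C(-A)^{-1}B + D = -C A^{-1} B + D.
det A = 15, so A^{-1} = (1/15)·adj(A) = [[-11/15, 4/5], [-4/15, 1/5]]
A^{-1} B = [-14/15, -1/15]^T
C A^{-1} B = -29/15
G(0) = D - C A^{-1} B = 0 - (-29/15) = 29/15 ≈ 1.9333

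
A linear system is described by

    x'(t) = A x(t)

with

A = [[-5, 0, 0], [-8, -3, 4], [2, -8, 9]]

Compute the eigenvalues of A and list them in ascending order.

-5, 1, 5

det(sI - A) = s^3 - (tr A)s^2 + (M11 + M22 + M33)s - det A, where Mii is the 2×2 principal minor of A obtained by deleting row i and column i.
tr A = (-5) + (-3) + 9 = 1; M11 = (-3)·9 - 4·(-8) = -27 - (-32) = 5; M22 = (-5)·9 - 0·2 = -45 - 0 = -45; M33 = (-5)·(-3) - 0·(-8) = 15 - 0 = 15; sum of minors = -25.
det A = (-5)·((-3)·9 - 4·(-8)) - 0·((-8)·9 - 4·2) + 0·((-8)·(-8) - (-3)·2) = (-5)·5 - 0·(-80) + 0·70 = -25.
So p(s) = det(sI - A) = s^3 - s^2 - 25s + 25.
Rational-root test: any integer root divides 25. Testing small divisors, s = 1 works: p(1) = 1 + (-1) + (-25) + 25 = 0, so (s - 1) is a factor.
Dividing, p(s) = (s - 1)(s^2 - 25).
Factor s^2 - 25: two numbers with sum 0 and product -25 are 5 and -5, so s^2 - 25 = (s - 5)(s + 5).
Hence p(s) = (s - 5) (s - 1) (s + 5), with roots -5, 1, 5.
At least one eigenvalue has non-negative real part, so the system is not asymptotically stable.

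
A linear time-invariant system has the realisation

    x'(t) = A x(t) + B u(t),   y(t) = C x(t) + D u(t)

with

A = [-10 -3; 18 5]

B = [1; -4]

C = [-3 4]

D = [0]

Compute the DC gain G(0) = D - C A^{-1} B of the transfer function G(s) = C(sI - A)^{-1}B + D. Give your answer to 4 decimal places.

G(0) = C(-A)^{-1}B + D = -C A^{-1} B + D.
det A = 4, so A^{-1} = (1/4)·adj(A) = [[5/4, 3/4], [-9/2, -5/2]]
A^{-1} B = [-7/4, 11/2]^T
C A^{-1} B = 109/4
G(0) = D - C A^{-1} B = 0 - (109/4) = -109/4 ≈ -27.2500

-27.2500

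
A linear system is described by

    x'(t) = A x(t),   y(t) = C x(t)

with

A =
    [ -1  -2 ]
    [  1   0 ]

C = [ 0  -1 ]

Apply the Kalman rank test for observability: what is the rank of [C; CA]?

2

CA = [[-1, 0]]
Observability matrix O = [C; CA] = [[0, -1], [-1, 0]]
det(O) = 0·0 - (-1)·(-1) = 0 - 1 = -1 ≠ 0, so rank(O) = 2.
rank(O) = 2 = n, so the pair (A, C) is completely observable.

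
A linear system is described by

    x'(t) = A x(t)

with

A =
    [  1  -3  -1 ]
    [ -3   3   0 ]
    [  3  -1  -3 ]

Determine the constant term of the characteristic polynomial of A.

Expand det(sI - A) for the 3×3 matrix.
p(s) = s^3 - s^2 - 15s - 24.
(Check: constant term = det(-A) = (-1)^3 det A = -24; coefficient of s^2 = -tr A = -1.)
The constant term is -24.

-24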